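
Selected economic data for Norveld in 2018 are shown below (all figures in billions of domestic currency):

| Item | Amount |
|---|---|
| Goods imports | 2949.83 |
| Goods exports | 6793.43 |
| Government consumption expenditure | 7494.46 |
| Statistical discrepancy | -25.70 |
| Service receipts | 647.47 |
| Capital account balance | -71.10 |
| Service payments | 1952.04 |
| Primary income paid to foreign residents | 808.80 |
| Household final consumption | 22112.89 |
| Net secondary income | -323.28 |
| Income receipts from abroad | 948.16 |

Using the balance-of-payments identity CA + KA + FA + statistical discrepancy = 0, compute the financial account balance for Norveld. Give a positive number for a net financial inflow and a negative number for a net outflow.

-2258.31

Goods balance = 6793.43 - 2949.83 = 3843.60
Services balance = 647.47 - 1952.04 = -1304.57
Trade balance (goods + services) = 3843.60 + (-1304.57) = 2539.03
Net primary income = 948.16 - 808.80 = 139.36
Net secondary income = -323.28
Current account = 2539.03 + 139.36 + (-323.28) = 2355.11
Financial account = -(2355.11 + (-71.10) + (-25.70)) = -2258.31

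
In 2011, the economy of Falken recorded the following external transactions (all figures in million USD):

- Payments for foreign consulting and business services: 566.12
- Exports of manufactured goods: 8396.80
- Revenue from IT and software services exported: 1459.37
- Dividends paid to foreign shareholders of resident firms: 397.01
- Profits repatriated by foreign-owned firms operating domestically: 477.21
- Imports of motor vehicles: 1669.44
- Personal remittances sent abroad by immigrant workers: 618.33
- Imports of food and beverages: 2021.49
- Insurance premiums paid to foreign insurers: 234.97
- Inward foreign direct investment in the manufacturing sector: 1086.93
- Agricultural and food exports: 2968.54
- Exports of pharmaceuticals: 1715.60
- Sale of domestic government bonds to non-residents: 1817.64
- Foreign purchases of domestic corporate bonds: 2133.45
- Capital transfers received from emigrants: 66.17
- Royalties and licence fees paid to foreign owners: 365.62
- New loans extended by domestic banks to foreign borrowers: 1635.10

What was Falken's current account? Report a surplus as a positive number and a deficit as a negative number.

8190.12

Goods: 1715.60 - 2021.49 - 1669.44 + 8396.80 + 2968.54 = 9390.01
Services: -234.97 - 566.12 - 365.62 + 1459.37 = 292.66
Primary income: -397.01 - 477.21 = -874.22
Secondary income: -618.33
Current account = 9390.01 + 292.66 + (-874.22) + (-618.33) = 8190.12
(Excluded from the current account — financial account: inward foreign direct investment in the manufacturing sector 1086.93, sale of domestic government bonds to non-residents 1817.64, foreign purchases of domestic corporate bonds 2133.45, new loans extended by domestic banks to foreign borrowers 1635.10; capital account: capital transfers received from emigrants 66.17.)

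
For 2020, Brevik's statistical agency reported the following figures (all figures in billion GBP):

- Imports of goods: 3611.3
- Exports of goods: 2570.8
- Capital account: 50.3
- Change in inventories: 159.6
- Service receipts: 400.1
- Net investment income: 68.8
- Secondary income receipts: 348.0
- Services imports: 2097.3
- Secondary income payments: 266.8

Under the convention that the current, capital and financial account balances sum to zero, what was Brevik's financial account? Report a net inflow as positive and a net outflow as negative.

2537.4

Goods balance = 2570.8 - 3611.3 = -1040.5
Services balance = 400.1 - 2097.3 = -1697.2
Trade balance (goods + services) = -1040.5 + (-1697.2) = -2737.7
Net primary income = 68.8
Net secondary income = 348.0 - 266.8 = 81.2
Current account = -2737.7 + 68.8 + 81.2 = -2587.7
Financial account = -(-2587.7 + 50.3) = 2537.4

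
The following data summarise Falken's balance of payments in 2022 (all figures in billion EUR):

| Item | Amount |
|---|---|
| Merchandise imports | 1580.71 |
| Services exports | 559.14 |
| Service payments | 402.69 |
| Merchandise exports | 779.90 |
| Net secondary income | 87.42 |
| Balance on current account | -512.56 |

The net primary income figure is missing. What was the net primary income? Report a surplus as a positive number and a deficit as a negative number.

44.38

Current account = goods balance + services balance + net primary income + net secondary income
Sum of the known components = -556.94
Net primary income = CA - (known components) = -512.56 - (-556.94) = 44.38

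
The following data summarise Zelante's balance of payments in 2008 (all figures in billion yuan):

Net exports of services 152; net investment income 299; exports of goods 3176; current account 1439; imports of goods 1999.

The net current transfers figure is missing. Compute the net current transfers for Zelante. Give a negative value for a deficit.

Current account = goods balance + services balance + net primary income + net secondary income
Sum of the known components = 1628
Net current transfers = CA - (known components) = 1439 - 1628 = -189

-189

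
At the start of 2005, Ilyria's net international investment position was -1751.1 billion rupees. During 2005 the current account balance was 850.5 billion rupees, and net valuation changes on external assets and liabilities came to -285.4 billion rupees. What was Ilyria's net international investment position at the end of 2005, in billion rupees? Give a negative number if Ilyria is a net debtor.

-1186.0

Change in NIIP = current account + net valuation change = 850.5 + (-285.4) = 565.1
End-of-year NIIP = -1751.1 + 565.1 = -1186.0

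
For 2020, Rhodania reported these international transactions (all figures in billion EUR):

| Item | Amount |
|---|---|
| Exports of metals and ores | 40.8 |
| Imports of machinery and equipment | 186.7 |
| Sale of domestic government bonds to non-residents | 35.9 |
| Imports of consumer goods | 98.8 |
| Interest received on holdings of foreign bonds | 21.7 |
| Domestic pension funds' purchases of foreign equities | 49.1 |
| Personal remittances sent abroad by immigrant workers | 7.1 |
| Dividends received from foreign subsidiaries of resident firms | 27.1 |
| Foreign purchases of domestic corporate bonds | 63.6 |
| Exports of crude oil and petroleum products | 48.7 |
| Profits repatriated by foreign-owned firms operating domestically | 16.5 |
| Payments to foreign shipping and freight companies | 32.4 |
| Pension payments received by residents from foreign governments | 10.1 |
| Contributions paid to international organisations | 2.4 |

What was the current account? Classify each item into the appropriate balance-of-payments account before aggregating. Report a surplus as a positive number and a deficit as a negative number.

-195.5

Goods: -98.8 + 48.7 + 40.8 - 186.7 = -196.0
Services: -32.4
Primary income: -16.5 + 27.1 + 21.7 = 32.3
Secondary income: 10.1 - 2.4 - 7.1 = 0.6
Current account = (-196.0) + (-32.4) + 32.3 + 0.6 = -195.5
(Excluded from the current account — financial account: sale of domestic government bonds to non-residents 35.9, domestic pension funds' purchases of foreign equities 49.1, foreign purchases of domestic corporate bonds 63.6.)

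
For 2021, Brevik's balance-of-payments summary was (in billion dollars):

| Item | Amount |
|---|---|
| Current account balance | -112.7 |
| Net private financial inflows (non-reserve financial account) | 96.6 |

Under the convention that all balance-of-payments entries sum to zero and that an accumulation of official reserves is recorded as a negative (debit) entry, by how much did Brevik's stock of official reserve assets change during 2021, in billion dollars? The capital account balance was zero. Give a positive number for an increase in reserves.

Official reserve transactions balance = -((-112.7) + 96.6) = 16.1
An accumulation of reserves is recorded as a debit (negative entry), so the change in the stock of reserves is the negative of that balance.
Change in official reserves = -(16.1) = -16.1

-16.1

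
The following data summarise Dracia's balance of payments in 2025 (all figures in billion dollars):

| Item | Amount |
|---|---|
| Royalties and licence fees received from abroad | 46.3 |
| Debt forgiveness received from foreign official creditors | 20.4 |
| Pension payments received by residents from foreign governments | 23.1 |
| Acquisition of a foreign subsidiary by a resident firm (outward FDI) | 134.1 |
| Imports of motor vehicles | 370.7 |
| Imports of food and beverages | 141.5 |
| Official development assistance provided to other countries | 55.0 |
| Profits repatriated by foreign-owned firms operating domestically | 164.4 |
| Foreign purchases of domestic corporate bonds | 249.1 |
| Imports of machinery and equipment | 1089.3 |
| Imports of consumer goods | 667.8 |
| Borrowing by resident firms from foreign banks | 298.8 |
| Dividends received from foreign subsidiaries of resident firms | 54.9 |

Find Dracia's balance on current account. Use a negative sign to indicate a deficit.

-2364.4

Goods: -1089.3 - 370.7 - 667.8 - 141.5 = -2269.3
Services: 46.3
Primary income: -164.4 + 54.9 = -109.5
Secondary income: 23.1 - 55.0 = -31.9
Current account = (-2269.3) + 46.3 + (-109.5) + (-31.9) = -2364.4
(Excluded from the current account — capital account: debt forgiveness received from foreign official creditors 20.4; financial account: acquisition of a foreign subsidiary by a resident firm (outward FDI) 134.1, foreign purchases of domestic corporate bonds 249.1, borrowing by resident firms from foreign banks 298.8.)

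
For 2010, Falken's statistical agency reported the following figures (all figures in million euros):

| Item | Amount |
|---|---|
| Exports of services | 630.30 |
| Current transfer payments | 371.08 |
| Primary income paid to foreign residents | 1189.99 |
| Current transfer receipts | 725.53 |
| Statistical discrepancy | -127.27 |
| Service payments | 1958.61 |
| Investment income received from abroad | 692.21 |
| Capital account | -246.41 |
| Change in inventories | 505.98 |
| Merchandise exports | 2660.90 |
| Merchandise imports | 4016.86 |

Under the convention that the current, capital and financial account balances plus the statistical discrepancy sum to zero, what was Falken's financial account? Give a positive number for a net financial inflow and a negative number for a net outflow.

3201.28

Goods balance = 2660.90 - 4016.86 = -1355.96
Services balance = 630.30 - 1958.61 = -1328.31
Trade balance (goods + services) = -1355.96 + (-1328.31) = -2684.27
Net primary income = 692.21 - 1189.99 = -497.78
Net secondary income = 725.53 - 371.08 = 354.45
Current account = -2684.27 + (-497.78) + 354.45 = -2827.60
Financial account = -(-2827.60 + (-246.41) + (-127.27)) = 3201.28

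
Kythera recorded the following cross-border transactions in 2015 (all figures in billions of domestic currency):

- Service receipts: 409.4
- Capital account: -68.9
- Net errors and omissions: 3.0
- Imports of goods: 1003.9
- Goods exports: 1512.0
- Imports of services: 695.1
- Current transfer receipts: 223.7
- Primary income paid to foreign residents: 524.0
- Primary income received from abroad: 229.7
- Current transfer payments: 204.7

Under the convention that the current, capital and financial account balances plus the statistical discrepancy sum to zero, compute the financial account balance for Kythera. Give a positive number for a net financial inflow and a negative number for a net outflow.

118.8

Goods balance = 1512.0 - 1003.9 = 508.1
Services balance = 409.4 - 695.1 = -285.7
Trade balance (goods + services) = 508.1 + (-285.7) = 222.4
Net primary income = 229.7 - 524.0 = -294.3
Net secondary income = 223.7 - 204.7 = 19.0
Current account = 222.4 + (-294.3) + 19.0 = -52.9
Financial account = -(-52.9 + (-68.9) + 3.0) = 118.8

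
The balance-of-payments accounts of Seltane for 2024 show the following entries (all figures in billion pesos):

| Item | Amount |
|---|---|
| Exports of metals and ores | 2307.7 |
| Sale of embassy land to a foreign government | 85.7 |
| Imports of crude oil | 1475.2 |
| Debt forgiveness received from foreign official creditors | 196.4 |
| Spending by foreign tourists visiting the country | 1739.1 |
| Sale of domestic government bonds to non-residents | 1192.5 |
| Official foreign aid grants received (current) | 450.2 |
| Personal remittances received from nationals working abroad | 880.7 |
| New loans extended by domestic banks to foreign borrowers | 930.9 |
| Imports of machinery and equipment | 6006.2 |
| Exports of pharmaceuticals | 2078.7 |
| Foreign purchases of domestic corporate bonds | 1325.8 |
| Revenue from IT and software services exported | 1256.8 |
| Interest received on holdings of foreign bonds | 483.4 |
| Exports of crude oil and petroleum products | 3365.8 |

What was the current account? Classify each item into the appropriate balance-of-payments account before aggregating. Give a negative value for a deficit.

5081.0

Goods: 2078.7 - 1475.2 - 6006.2 + 2307.7 + 3365.8 = 270.8
Services: 1256.8 + 1739.1 = 2995.9
Primary income: 483.4
Secondary income: 450.2 + 880.7 = 1330.9
Current account = 270.8 + 2995.9 + 483.4 + 1330.9 = 5081.0
(Excluded from the current account — capital account: sale of embassy land to a foreign government 85.7, debt forgiveness received from foreign official creditors 196.4; financial account: sale of domestic government bonds to non-residents 1192.5, new loans extended by domestic banks to foreign borrowers 930.9, foreign purchases of domestic corporate bonds 1325.8.)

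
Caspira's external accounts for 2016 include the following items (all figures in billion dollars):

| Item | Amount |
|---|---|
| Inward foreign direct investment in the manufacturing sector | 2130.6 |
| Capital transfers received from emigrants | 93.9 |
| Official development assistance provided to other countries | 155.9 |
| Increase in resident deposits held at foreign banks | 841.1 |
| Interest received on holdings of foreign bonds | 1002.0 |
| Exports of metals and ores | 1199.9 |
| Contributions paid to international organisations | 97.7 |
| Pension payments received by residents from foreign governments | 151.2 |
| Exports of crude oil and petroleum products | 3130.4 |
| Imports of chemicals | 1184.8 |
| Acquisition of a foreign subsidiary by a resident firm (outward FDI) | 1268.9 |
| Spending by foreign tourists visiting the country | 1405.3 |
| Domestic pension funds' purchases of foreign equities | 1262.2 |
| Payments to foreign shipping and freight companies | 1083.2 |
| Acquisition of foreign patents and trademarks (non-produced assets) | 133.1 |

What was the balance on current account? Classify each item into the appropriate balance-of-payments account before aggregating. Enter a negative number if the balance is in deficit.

4367.2

Goods: -1184.8 + 3130.4 + 1199.9 = 3145.5
Services: -1083.2 + 1405.3 = 322.1
Primary income: 1002.0
Secondary income: 151.2 - 97.7 - 155.9 = -102.4
Current account = 3145.5 + 322.1 + 1002.0 + (-102.4) = 4367.2
(Excluded from the current account — financial account: inward foreign direct investment in the manufacturing sector 2130.6, increase in resident deposits held at foreign banks 841.1, acquisition of a foreign subsidiary by a resident firm (outward FDI) 1268.9, domestic pension funds' purchases of foreign equities 1262.2; capital account: capital transfers received from emigrants 93.9, acquisition of foreign patents and trademarks (non-produced assets) 133.1.)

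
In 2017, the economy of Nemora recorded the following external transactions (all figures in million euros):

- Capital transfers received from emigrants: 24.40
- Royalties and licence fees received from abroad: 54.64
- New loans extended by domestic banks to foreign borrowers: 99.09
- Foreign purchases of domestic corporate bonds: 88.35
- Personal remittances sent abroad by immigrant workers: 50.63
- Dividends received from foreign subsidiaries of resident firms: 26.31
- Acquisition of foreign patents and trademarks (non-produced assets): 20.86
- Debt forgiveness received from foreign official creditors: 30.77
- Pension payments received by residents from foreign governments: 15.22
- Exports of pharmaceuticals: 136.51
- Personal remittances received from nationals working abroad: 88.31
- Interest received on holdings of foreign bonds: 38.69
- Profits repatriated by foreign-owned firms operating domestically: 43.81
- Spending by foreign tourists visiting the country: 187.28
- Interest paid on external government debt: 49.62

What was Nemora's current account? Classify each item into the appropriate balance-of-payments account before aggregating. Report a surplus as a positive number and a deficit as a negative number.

402.90

Goods: 136.51
Services: 187.28 + 54.64 = 241.92
Primary income: -43.81 - 49.62 + 38.69 + 26.31 = -28.43
Secondary income: -50.63 + 15.22 + 88.31 = 52.90
Current account = 136.51 + 241.92 + (-28.43) + 52.90 = 402.90
(Excluded from the current account — capital account: capital transfers received from emigrants 24.40, acquisition of foreign patents and trademarks (non-produced assets) 20.86, debt forgiveness received from foreign official creditors 30.77; financial account: new loans extended by domestic banks to foreign borrowers 99.09, foreign purchases of domestic corporate bonds 88.35.)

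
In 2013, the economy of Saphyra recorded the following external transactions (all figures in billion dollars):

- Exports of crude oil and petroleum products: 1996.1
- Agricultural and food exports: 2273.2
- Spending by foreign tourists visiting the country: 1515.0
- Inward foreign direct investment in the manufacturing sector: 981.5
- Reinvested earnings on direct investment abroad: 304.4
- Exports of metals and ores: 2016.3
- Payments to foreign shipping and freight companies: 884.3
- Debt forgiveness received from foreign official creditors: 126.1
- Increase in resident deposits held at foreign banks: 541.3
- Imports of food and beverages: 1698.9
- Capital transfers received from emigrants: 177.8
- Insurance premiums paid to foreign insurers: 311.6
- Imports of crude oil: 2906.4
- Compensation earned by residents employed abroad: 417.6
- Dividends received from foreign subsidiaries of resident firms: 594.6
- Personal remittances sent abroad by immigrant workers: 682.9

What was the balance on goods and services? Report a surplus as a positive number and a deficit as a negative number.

Goods: 2016.3 + 2273.2 + 1996.1 - 1698.9 - 2906.4 = 1680.3
Services: -884.3 - 311.6 + 1515.0 = 319.1
Trade balance = 1680.3 + 319.1 = 1999.4
(Excluded from the trade balance — financial account: inward foreign direct investment in the manufacturing sector 981.5, increase in resident deposits held at foreign banks 541.3; primary income: reinvested earnings on direct investment abroad 304.4, compensation earned by residents employed abroad 417.6, dividends received from foreign subsidiaries of resident firms 594.6; capital account: debt forgiveness received from foreign official creditors 126.1, capital transfers received from emigrants 177.8; secondary income: personal remittances sent abroad by immigrant workers 682.9.)

1999.4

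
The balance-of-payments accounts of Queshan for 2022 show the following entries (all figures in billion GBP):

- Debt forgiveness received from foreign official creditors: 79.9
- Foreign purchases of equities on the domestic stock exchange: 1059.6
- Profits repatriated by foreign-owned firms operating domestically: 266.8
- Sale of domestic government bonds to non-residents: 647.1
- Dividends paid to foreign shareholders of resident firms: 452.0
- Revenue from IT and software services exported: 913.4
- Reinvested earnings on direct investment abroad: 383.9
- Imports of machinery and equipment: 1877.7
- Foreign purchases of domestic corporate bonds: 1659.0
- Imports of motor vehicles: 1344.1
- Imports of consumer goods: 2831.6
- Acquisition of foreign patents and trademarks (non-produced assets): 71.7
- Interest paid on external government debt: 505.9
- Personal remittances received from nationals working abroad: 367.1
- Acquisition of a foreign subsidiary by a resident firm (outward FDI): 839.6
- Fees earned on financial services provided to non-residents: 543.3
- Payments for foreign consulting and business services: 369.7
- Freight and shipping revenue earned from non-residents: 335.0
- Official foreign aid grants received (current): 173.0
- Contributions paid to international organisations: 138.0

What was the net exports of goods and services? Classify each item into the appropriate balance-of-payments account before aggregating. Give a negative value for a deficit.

-4631.4

Goods: -1877.7 - 1344.1 - 2831.6 = -6053.4
Services: -369.7 + 913.4 + 335.0 + 543.3 = 1422.0
Trade balance = -6053.4 + 1422.0 = -4631.4
(Excluded from the trade balance — capital account: debt forgiveness received from foreign official creditors 79.9, acquisition of foreign patents and trademarks (non-produced assets) 71.7; financial account: foreign purchases of equities on the domestic stock exchange 1059.6, sale of domestic government bonds to non-residents 647.1, foreign purchases of domestic corporate bonds 1659.0, acquisition of a foreign subsidiary by a resident firm (outward FDI) 839.6; primary income: profits repatriated by foreign-owned firms operating domestically 266.8, dividends paid to foreign shareholders of resident firms 452.0, reinvested earnings on direct investment abroad 383.9, interest paid on external government debt 505.9; secondary income: personal remittances received from nationals working abroad 367.1, official foreign aid grants received (current) 173.0, contributions paid to international organisations 138.0.)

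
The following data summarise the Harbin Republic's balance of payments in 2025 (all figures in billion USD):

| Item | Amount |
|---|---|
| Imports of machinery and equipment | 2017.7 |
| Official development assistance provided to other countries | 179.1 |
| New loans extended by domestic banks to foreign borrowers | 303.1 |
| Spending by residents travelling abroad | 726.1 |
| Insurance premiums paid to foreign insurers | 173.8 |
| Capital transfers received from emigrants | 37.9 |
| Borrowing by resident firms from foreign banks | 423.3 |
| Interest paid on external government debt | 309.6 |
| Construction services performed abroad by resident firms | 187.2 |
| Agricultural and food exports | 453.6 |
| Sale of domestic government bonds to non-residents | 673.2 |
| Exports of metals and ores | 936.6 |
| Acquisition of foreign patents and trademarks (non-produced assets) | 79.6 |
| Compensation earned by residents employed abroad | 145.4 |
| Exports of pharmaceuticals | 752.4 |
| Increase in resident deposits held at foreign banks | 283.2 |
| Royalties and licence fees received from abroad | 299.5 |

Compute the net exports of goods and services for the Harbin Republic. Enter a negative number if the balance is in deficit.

-288.3

Goods: 453.6 + 936.6 + 752.4 - 2017.7 = 124.9
Services: -726.1 + 299.5 + 187.2 - 173.8 = -413.2
Trade balance = 124.9 + (-413.2) = -288.3
(Excluded from the trade balance — secondary income: official development assistance provided to other countries 179.1; financial account: new loans extended by domestic banks to foreign borrowers 303.1, borrowing by resident firms from foreign banks 423.3, sale of domestic government bonds to non-residents 673.2, increase in resident deposits held at foreign banks 283.2; capital account: capital transfers received from emigrants 37.9, acquisition of foreign patents and trademarks (non-produced assets) 79.6; primary income: interest paid on external government debt 309.6, compensation earned by residents employed abroad 145.4.)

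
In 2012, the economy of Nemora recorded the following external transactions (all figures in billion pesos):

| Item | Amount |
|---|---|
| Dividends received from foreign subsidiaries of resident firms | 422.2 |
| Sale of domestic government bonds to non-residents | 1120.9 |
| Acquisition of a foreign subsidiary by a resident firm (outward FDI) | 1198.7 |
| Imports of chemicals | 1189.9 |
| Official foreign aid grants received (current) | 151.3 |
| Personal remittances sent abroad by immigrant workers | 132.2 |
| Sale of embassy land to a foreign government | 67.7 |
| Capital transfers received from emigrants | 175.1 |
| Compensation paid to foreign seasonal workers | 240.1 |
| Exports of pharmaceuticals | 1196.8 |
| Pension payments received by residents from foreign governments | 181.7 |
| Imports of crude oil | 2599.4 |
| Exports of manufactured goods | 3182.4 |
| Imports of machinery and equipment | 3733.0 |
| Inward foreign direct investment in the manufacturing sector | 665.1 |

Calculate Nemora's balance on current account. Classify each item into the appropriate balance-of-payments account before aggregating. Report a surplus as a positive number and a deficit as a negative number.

-2760.2

Goods: 1196.8 - 2599.4 - 1189.9 - 3733.0 + 3182.4 = -3143.1
Primary income: 422.2 - 240.1 = 182.1
Secondary income: -132.2 + 181.7 + 151.3 = 200.8
Current account = (-3143.1) + 182.1 + 200.8 = -2760.2
(Excluded from the current account — financial account: sale of domestic government bonds to non-residents 1120.9, acquisition of a foreign subsidiary by a resident firm (outward FDI) 1198.7, inward foreign direct investment in the manufacturing sector 665.1; capital account: sale of embassy land to a foreign government 67.7, capital transfers received from emigrants 175.1.)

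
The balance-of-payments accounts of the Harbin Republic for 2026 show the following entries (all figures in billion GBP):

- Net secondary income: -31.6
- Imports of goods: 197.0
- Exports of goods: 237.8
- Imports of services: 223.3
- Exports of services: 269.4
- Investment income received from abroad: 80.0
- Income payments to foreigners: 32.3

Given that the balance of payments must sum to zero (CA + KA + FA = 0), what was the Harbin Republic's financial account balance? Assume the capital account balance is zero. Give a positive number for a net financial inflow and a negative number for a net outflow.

-103.0

Goods balance = 237.8 - 197.0 = 40.8
Services balance = 269.4 - 223.3 = 46.1
Trade balance (goods + services) = 40.8 + 46.1 = 86.9
Net primary income = 80.0 - 32.3 = 47.7
Net secondary income = -31.6
Current account = 86.9 + 47.7 + (-31.6) = 103.0
Financial account = -(103.0) = -103.0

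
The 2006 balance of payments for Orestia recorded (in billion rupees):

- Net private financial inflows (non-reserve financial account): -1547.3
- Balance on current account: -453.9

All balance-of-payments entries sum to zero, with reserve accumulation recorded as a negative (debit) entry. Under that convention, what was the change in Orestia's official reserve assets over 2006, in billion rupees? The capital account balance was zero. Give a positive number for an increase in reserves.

-2001.2

Official reserve transactions balance = -((-453.9) + (-1547.3)) = 2001.2
An accumulation of reserves is recorded as a debit (negative entry), so the change in the stock of reserves is the negative of that balance.
Change in official reserves = -(2001.2) = -2001.2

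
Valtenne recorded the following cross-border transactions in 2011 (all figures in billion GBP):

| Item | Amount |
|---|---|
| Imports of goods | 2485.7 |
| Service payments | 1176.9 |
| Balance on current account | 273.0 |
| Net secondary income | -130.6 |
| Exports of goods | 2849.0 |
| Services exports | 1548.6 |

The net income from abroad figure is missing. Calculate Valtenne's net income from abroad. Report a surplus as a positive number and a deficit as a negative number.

Current account = goods balance + services balance + net primary income + net secondary income
Sum of the known components = 604.4
Net income from abroad = CA - (known components) = 273.0 - 604.4 = -331.4

-331.4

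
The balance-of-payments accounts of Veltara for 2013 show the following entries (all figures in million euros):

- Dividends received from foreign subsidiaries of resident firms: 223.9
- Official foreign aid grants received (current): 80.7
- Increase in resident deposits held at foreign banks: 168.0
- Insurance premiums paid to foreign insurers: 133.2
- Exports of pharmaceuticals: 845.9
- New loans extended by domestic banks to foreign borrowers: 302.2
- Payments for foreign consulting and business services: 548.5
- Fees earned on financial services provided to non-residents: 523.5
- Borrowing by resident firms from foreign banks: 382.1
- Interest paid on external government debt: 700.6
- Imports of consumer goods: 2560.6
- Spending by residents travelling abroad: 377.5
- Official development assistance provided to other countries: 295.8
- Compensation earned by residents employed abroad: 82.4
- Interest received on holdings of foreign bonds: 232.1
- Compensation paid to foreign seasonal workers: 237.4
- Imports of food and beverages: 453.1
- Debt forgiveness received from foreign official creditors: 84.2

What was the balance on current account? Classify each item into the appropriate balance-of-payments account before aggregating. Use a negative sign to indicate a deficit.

-3318.2

Goods: -453.1 - 2560.6 + 845.9 = -2167.8
Services: -548.5 + 523.5 - 377.5 - 133.2 = -535.7
Primary income: -237.4 + 232.1 - 700.6 + 223.9 + 82.4 = -399.6
Secondary income: -295.8 + 80.7 = -215.1
Current account = (-2167.8) + (-535.7) + (-399.6) + (-215.1) = -3318.2
(Excluded from the current account — financial account: increase in resident deposits held at foreign banks 168.0, new loans extended by domestic banks to foreign borrowers 302.2, borrowing by resident firms from foreign banks 382.1; capital account: debt forgiveness received from foreign official creditors 84.2.)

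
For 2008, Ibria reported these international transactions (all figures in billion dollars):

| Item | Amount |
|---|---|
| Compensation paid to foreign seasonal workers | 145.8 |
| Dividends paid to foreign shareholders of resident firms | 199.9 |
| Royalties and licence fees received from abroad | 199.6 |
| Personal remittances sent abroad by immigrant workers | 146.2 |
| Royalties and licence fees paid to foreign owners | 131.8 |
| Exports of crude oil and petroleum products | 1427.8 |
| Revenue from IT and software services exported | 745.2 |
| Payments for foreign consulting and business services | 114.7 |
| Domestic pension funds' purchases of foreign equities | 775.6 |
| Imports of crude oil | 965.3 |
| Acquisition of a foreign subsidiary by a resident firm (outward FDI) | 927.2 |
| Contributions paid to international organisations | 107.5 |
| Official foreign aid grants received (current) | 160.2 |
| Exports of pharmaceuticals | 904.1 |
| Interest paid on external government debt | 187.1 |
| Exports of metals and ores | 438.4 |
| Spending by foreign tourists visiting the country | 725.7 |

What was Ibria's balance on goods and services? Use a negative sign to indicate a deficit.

3229.0

Goods: -965.3 + 904.1 + 1427.8 + 438.4 = 1805.0
Services: 745.2 - 131.8 + 725.7 + 199.6 - 114.7 = 1424.0
Trade balance = 1805.0 + 1424.0 = 3229.0
(Excluded from the trade balance — primary income: compensation paid to foreign seasonal workers 145.8, dividends paid to foreign shareholders of resident firms 199.9, interest paid on external government debt 187.1; secondary income: personal remittances sent abroad by immigrant workers 146.2, contributions paid to international organisations 107.5, official foreign aid grants received (current) 160.2; financial account: domestic pension funds' purchases of foreign equities 775.6, acquisition of a foreign subsidiary by a resident firm (outward FDI) 927.2.)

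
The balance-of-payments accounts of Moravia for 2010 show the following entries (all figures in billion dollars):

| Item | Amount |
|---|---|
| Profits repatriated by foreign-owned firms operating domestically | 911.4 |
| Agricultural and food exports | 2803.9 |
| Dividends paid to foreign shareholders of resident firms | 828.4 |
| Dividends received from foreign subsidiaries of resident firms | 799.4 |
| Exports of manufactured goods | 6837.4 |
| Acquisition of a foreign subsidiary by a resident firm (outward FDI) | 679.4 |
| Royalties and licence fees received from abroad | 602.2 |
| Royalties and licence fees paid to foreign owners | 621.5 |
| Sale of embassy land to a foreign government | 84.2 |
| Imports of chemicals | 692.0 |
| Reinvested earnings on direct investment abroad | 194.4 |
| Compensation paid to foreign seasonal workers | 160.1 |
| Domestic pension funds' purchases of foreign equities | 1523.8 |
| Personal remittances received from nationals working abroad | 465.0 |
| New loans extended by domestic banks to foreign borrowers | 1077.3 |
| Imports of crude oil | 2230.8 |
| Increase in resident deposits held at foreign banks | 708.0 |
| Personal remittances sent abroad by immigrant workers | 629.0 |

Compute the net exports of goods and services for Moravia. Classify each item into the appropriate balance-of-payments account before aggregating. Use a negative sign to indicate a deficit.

6699.2

Goods: 2803.9 - 692.0 - 2230.8 + 6837.4 = 6718.5
Services: -621.5 + 602.2 = -19.3
Trade balance = 6718.5 + (-19.3) = 6699.2
(Excluded from the trade balance — primary income: profits repatriated by foreign-owned firms operating domestically 911.4, dividends paid to foreign shareholders of resident firms 828.4, dividends received from foreign subsidiaries of resident firms 799.4, reinvested earnings on direct investment abroad 194.4, compensation paid to foreign seasonal workers 160.1; financial account: acquisition of a foreign subsidiary by a resident firm (outward FDI) 679.4, domestic pension funds' purchases of foreign equities 1523.8, new loans extended by domestic banks to foreign borrowers 1077.3, increase in resident deposits held at foreign banks 708.0; capital account: sale of embassy land to a foreign government 84.2; secondary income: personal remittances received from nationals working abroad 465.0, personal remittances sent abroad by immigrant workers 629.0.)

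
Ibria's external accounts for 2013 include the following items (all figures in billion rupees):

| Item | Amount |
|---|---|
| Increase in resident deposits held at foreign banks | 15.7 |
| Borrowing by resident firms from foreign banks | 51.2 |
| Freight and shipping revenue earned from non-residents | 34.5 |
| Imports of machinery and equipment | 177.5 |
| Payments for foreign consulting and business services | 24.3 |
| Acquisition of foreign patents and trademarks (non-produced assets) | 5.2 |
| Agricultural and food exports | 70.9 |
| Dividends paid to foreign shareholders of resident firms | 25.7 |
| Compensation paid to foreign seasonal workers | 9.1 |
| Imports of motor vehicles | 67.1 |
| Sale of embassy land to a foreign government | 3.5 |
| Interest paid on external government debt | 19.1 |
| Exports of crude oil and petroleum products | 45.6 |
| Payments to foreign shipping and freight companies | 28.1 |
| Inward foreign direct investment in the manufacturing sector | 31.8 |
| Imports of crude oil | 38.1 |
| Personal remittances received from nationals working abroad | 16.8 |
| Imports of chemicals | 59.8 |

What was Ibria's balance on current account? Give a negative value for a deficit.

Goods: 45.6 - 67.1 - 59.8 - 38.1 - 177.5 + 70.9 = -226.0
Services: -28.1 + 34.5 - 24.3 = -17.9
Primary income: -19.1 - 9.1 - 25.7 = -53.9
Secondary income: 16.8
Current account = (-226.0) + (-17.9) + (-53.9) + 16.8 = -281.0
(Excluded from the current account — financial account: increase in resident deposits held at foreign banks 15.7, borrowing by resident firms from foreign banks 51.2, inward foreign direct investment in the manufacturing sector 31.8; capital account: acquisition of foreign patents and trademarks (non-produced assets) 5.2, sale of embassy land to a foreign government 3.5.)

-281.0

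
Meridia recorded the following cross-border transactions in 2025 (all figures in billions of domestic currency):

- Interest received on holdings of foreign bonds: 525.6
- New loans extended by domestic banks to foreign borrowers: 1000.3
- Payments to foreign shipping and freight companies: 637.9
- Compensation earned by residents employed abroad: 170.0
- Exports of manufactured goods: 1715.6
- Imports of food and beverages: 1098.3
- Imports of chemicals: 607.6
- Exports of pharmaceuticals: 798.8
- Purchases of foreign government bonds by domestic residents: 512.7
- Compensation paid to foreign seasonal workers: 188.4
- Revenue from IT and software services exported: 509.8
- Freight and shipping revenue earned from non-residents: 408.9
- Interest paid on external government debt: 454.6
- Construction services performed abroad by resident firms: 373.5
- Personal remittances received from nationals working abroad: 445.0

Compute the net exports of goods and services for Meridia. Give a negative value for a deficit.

1462.8

Goods: -1098.3 - 607.6 + 798.8 + 1715.6 = 808.5
Services: 509.8 + 373.5 - 637.9 + 408.9 = 654.3
Trade balance = 808.5 + 654.3 = 1462.8
(Excluded from the trade balance — primary income: interest received on holdings of foreign bonds 525.6, compensation earned by residents employed abroad 170.0, compensation paid to foreign seasonal workers 188.4, interest paid on external government debt 454.6; financial account: new loans extended by domestic banks to foreign borrowers 1000.3, purchases of foreign government bonds by domestic residents 512.7; secondary income: personal remittances received from nationals working abroad 445.0.)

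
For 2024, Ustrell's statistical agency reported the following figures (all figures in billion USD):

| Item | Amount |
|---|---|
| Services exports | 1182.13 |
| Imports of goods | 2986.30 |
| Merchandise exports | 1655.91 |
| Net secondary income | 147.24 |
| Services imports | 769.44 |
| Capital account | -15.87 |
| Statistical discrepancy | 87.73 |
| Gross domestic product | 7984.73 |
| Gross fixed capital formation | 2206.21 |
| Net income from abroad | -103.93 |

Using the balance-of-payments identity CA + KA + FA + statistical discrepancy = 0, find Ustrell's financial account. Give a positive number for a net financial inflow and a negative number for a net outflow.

Goods balance = 1655.91 - 2986.30 = -1330.39
Services balance = 1182.13 - 769.44 = 412.69
Trade balance (goods + services) = -1330.39 + 412.69 = -917.70
Net primary income = -103.93
Net secondary income = 147.24
Current account = -917.70 + (-103.93) + 147.24 = -874.39
Financial account = -(-874.39 + (-15.87) + 87.73) = 802.53

802.53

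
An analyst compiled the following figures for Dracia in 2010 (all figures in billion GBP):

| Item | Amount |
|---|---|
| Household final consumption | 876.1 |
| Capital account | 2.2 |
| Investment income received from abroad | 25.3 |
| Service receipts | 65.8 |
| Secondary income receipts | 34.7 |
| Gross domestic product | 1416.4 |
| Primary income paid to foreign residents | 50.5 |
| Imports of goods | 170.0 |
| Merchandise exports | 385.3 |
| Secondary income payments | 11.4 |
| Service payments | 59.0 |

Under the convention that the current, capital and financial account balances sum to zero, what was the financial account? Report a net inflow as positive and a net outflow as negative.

Goods balance = 385.3 - 170.0 = 215.3
Services balance = 65.8 - 59.0 = 6.8
Trade balance (goods + services) = 215.3 + 6.8 = 222.1
Net primary income = 25.3 - 50.5 = -25.2
Net secondary income = 34.7 - 11.4 = 23.3
Current account = 222.1 + (-25.2) + 23.3 = 220.2
Financial account = -(220.2 + 2.2) = -222.4

-222.4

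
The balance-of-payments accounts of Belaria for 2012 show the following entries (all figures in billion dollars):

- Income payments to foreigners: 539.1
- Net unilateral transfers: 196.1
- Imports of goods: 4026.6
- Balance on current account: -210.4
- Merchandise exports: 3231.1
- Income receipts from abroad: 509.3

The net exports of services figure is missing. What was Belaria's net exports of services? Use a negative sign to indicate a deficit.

418.8

Current account = goods balance + services balance + net primary income + net secondary income
Sum of the known components = -629.2
Net exports of services = CA - (known components) = -210.4 - (-629.2) = 418.8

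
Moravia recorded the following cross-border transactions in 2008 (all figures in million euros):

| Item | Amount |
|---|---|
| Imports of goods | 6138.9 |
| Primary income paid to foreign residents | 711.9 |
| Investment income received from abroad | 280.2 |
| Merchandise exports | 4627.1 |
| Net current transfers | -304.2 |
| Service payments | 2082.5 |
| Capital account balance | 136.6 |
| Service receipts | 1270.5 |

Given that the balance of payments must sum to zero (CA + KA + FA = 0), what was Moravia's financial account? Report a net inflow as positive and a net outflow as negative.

Goods balance = 4627.1 - 6138.9 = -1511.8
Services balance = 1270.5 - 2082.5 = -812.0
Trade balance (goods + services) = -1511.8 + (-812.0) = -2323.8
Net primary income = 280.2 - 711.9 = -431.7
Net secondary income = -304.2
Current account = -2323.8 + (-431.7) + (-304.2) = -3059.7
Financial account = -(-3059.7 + 136.6) = 2923.1

2923.1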